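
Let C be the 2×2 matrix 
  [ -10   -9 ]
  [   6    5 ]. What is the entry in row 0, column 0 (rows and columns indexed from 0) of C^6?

Characteristic polynomial: s^2 + 5s + 4 = (s + 1)(s + 4), so the eigenvalues are -4, -1.
s=-1: eigenvector (1, -1).
s=-4: eigenvector (3, -2).
P = [[1, 3], [-1, -2]], D = diag(-1, -4), P⁻¹ = [[-2, -3], [1, 1]].
C⁶ = P·diag(1, 4096)·P⁻¹ = [[12286, 12285], [-8190, -8189]].
The requested entry is 12286.

12286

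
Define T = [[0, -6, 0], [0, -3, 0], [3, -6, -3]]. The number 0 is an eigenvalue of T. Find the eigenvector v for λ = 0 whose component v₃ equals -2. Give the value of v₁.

-2

T = [[0, -6, 0], [0, -3, 0], [3, -6, -3]].
Solving (T)v = 0 gives the eigenspace spanned by (-2, 0, -2).
With v₃ = -2, v = (-2, 0, -2), so v₁ = -2.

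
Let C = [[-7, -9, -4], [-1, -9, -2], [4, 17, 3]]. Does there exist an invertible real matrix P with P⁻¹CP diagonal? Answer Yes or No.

No

Characteristic polynomial: p(λ) = λ^3 + 13λ^2 + 56λ + 80 = (λ + 4)^2(λ + 5).
λ = -4 has algebraic multiplicity 2; rank(C + 4I) = 2, so geometric multiplicity = 1.
Geometric multiplicity < algebraic multiplicity, so C is not diagonalizable.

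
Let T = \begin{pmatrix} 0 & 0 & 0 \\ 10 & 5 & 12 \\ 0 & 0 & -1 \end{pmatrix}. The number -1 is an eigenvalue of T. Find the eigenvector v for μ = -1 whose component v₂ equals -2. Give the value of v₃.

1

T + 1I = [[1, 0, 0], [10, 6, 12], [0, 0, 0]].
Solving (T + 1I)v = 0 gives the eigenspace spanned by (0, -2, 1).
With v₂ = -2, v = (0, -2, 1), so v₃ = 1.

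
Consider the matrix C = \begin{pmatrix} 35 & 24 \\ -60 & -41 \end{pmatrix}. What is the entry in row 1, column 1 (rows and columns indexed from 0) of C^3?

-1241

Characteristic polynomial: s^2 + 6s + 5 = (s + 1)(s + 5), so the eigenvalues are -5, -1.
s=-5: eigenvector (3, -5).
s=-1: eigenvector (-2, 3).
P = [[3, -2], [-5, 3]], D = diag(-5, -1), P⁻¹ = [[-3, -2], [-5, -3]].
C³ = P·diag(-125, -1)·P⁻¹ = [[1115, 744], [-1860, -1241]].
The requested entry is -1241.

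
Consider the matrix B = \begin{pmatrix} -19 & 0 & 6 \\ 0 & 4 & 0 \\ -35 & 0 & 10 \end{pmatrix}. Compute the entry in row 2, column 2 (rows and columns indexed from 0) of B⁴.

-4910

Characteristic polynomial: t^3 + 5t^2 - 16t - 80 = (t - 4)(t + 4)(t + 5), so the eigenvalues are -5, -4, 4.
t=4: eigenvector (0, 1, 0).
t=-5: eigenvector (3, 0, 7).
t=-4: eigenvector (2, 0, 5).
P = [[0, 3, 2], [1, 0, 0], [0, 7, 5]], D = diag(4, -5, -4), P⁻¹ = [[0, 1, 0], [5, 0, -2], [-7, 0, 3]].
B⁴ = P·diag(256, 625, 256)·P⁻¹ = [[5791, 0, -2214], [0, 256, 0], [12915, 0, -4910]].
The requested entry is -4910.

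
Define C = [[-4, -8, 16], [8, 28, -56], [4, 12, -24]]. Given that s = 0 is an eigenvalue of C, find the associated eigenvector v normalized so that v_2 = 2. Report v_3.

1

C = [[-4, -8, 16], [8, 28, -56], [4, 12, -24]].
Solving (C)v = 0 gives the eigenspace spanned by (0, 2, 1).
With v_2 = 2, v = (0, 2, 1), so v_3 = 1.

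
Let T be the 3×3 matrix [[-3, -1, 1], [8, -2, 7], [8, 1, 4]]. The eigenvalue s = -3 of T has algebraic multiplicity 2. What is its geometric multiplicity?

T + 3I = [[0, -1, 1], [8, 1, 7], [8, 1, 7]].
This matrix has rank 2, so its null space has dimension 3 − 2 = 1.

1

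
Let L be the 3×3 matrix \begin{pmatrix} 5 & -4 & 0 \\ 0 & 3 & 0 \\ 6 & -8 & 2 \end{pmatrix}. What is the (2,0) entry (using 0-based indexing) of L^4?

Characteristic polynomial: λ^3 - 10λ^2 + 31λ - 30 = (λ - 5)(λ - 3)(λ - 2), so the eigenvalues are 2, 3, 5.
λ=3: eigenvector (2, 1, 4).
λ=5: eigenvector (1, 0, 2).
λ=2: eigenvector (0, 0, 1).
P = [[2, 1, 0], [1, 0, 0], [4, 2, 1]], D = diag(3, 5, 2), P⁻¹ = [[0, 1, 0], [1, -2, 0], [-2, 0, 1]].
L⁴ = P·diag(81, 625, 16)·P⁻¹ = [[625, -1088, 0], [0, 81, 0], [1218, -2176, 16]].
The requested entry is 1218.

1218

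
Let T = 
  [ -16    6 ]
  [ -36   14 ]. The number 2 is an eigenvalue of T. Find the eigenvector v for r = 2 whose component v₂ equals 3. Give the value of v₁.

1

T − 2I = [[-18, 6], [-36, 12]].
Solving (T − 2I)v = 0 gives the eigenspace spanned by (1, 3).
With v₂ = 3, v = (1, 3), so v₁ = 1.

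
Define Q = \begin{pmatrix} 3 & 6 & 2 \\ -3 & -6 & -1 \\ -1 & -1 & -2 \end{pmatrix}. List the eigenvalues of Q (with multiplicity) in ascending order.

-3, -1, -1

Characteristic polynomial: p(s) = s^3 + 5s^2 + 7s + 3 = (s + 1)^2(s + 3).
Roots (with multiplicity): -3, -1, -1.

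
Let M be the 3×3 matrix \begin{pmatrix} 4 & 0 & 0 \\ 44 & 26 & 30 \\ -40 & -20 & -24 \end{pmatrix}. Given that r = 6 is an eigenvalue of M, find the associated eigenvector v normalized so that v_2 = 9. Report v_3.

-6

M − 6I = [[-2, 0, 0], [44, 20, 30], [-40, -20, -30]].
Solving (M − 6I)v = 0 gives the eigenspace spanned by (0, 9, -6).
With v_2 = 9, v = (0, 9, -6), so v_3 = -6.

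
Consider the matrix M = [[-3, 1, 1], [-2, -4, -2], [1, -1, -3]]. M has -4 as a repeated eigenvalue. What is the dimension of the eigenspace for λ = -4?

M + 4I = [[1, 1, 1], [-2, 0, -2], [1, -1, 1]].
This matrix has rank 2, so its null space has dimension 3 − 2 = 1.

1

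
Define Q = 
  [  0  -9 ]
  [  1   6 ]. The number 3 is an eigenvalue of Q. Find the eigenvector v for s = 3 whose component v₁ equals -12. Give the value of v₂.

Q − 3I = [[-3, -9], [1, 3]].
Solving (Q − 3I)v = 0 gives the eigenspace spanned by (-12, 4).
With v₁ = -12, v = (-12, 4), so v₂ = 4.

4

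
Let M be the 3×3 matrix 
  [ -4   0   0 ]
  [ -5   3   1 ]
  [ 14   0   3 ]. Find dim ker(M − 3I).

M − 3I = [[-7, 0, 0], [-5, 0, 1], [14, 0, 0]].
This matrix has rank 2, so its null space has dimension 3 − 2 = 1.

1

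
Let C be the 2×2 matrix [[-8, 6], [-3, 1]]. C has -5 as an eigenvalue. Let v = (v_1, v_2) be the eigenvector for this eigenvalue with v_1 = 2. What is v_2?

C + 5I = [[-3, 6], [-3, 6]].
Solving (C + 5I)v = 0 gives the eigenspace spanned by (2, 1).
With v_1 = 2, v = (2, 1), so v_2 = 1.

1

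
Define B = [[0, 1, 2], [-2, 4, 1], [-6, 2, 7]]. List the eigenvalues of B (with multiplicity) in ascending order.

Characteristic polynomial: p(μ) = μ^3 - 11μ^2 + 40μ - 48 = (μ - 4)^2(μ - 3).
Roots (with multiplicity): 3, 4, 4.

3, 4, 4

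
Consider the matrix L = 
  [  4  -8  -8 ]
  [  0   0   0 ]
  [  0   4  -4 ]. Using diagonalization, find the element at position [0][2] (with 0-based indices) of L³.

Characteristic polynomial: s^3 - 16s = s(s - 4)(s + 4), so the eigenvalues are -4, 0, 4.
s=4: eigenvector (1, 0, 0).
s=0: eigenvector (4, 1, 1).
s=-4: eigenvector (1, 0, 1).
P = [[1, 4, 1], [0, 1, 0], [0, 1, 1]], D = diag(4, 0, -4), P⁻¹ = [[1, -3, -1], [0, 1, 0], [0, -1, 1]].
L³ = P·diag(64, 0, -64)·P⁻¹ = [[64, -128, -128], [0, 0, 0], [0, 64, -64]].
The requested entry is -128.

-128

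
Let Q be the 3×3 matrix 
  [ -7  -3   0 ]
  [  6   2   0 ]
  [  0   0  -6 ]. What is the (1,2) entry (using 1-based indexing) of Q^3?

-63

Characteristic polynomial: μ^3 + 11μ^2 + 34μ + 24 = (μ + 1)(μ + 4)(μ + 6), so the eigenvalues are -6, -4, -1.
μ=-4: eigenvector (1, -1, 0).
μ=-1: eigenvector (-1, 2, 0).
μ=-6: eigenvector (0, 0, 1).
P = [[1, -1, 0], [-1, 2, 0], [0, 0, 1]], D = diag(-4, -1, -6), P⁻¹ = [[2, 1, 0], [1, 1, 0], [0, 0, 1]].
Q³ = P·diag(-64, -1, -216)·P⁻¹ = [[-127, -63, 0], [126, 62, 0], [0, 0, -216]].
The requested entry is -63.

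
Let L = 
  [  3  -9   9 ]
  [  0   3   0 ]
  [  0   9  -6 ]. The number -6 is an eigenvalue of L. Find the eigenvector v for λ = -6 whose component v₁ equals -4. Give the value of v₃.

L + 6I = [[9, -9, 9], [0, 9, 0], [0, 9, 0]].
Solving (L + 6I)v = 0 gives the eigenspace spanned by (-4, 0, 4).
With v₁ = -4, v = (-4, 0, 4), so v₃ = 4.

4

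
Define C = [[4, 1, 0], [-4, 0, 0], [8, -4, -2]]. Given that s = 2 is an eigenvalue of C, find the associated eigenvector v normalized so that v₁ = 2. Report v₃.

8

C − 2I = [[2, 1, 0], [-4, -2, 0], [8, -4, -4]].
Solving (C − 2I)v = 0 gives the eigenspace spanned by (2, -4, 8).
With v₁ = 2, v = (2, -4, 8), so v₃ = 8.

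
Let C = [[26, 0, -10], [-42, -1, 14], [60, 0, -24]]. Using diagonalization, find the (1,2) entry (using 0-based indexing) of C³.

434

Characteristic polynomial: λ^3 - λ^2 - 26λ - 24 = (λ - 6)(λ + 1)(λ + 4), so the eigenvalues are -4, -1, 6.
λ=6: eigenvector (1, -2, 2).
λ=-1: eigenvector (0, 1, 0).
λ=-4: eigenvector (1, 0, 3).
P = [[1, 0, 1], [-2, 1, 0], [2, 0, 3]], D = diag(6, -1, -4), P⁻¹ = [[3, 0, -1], [6, 1, -2], [-2, 0, 1]].
C³ = P·diag(216, -1, -64)·P⁻¹ = [[776, 0, -280], [-1302, -1, 434], [1680, 0, -624]].
The requested entry is 434.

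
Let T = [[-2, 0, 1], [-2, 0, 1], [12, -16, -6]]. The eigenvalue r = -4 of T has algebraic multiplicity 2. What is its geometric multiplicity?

1

T + 4I = [[2, 0, 1], [-2, 4, 1], [12, -16, -2]].
This matrix has rank 2, so its null space has dimension 3 − 2 = 1.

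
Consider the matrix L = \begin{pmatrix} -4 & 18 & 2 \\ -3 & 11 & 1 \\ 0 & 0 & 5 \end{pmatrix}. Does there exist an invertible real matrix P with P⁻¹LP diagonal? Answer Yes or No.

No

Characteristic polynomial: p(s) = s^3 - 12s^2 + 45s - 50 = (s - 5)^2(s - 2).
s = 5 has algebraic multiplicity 2; rank(L − 5I) = 2, so geometric multiplicity = 1.
Geometric multiplicity < algebraic multiplicity, so L is not diagonalizable.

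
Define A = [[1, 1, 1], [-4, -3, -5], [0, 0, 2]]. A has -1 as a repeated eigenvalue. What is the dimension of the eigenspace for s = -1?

A + 1I = [[2, 1, 1], [-4, -2, -5], [0, 0, 3]].
This matrix has rank 2, so its null space has dimension 3 − 2 = 1.

1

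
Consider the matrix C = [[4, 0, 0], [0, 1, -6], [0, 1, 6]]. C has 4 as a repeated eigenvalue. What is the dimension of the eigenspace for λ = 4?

C − 4I = [[0, 0, 0], [0, -3, -6], [0, 1, 2]].
This matrix has rank 1, so its null space has dimension 3 − 1 = 2.

2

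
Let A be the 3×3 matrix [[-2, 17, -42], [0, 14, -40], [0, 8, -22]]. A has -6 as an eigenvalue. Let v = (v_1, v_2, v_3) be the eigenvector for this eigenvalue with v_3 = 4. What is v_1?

A + 6I = [[4, 17, -42], [0, 20, -40], [0, 8, -16]].
Solving (A + 6I)v = 0 gives the eigenspace spanned by (8, 8, 4).
With v_3 = 4, v = (8, 8, 4), so v_1 = 8.

8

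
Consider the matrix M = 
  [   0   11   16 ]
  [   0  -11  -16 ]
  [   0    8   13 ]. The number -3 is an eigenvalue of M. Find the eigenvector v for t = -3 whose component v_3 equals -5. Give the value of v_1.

-10

M + 3I = [[3, 11, 16], [0, -8, -16], [0, 8, 16]].
Solving (M + 3I)v = 0 gives the eigenspace spanned by (-10, 10, -5).
With v_3 = -5, v = (-10, 10, -5), so v_1 = -10.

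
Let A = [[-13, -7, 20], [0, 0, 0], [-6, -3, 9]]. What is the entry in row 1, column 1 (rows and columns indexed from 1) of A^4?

481

Characteristic polynomial: s^3 + 4s^2 + 3s = s(s + 1)(s + 3), so the eigenvalues are -3, -1, 0.
s=-3: eigenvector (2, 0, 1).
s=0: eigenvector (1, 1, 1).
s=-1: eigenvector (5, 0, 3).
P = [[2, 1, 5], [0, 1, 0], [1, 1, 3]], D = diag(-3, 0, -1), P⁻¹ = [[3, 2, -5], [0, 1, 0], [-1, -1, 2]].
A⁴ = P·diag(81, 0, 1)·P⁻¹ = [[481, 319, -800], [0, 0, 0], [240, 159, -399]].
The requested entry is 481.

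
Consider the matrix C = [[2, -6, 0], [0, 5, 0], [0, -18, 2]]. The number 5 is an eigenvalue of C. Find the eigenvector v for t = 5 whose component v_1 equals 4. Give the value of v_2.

C − 5I = [[-3, -6, 0], [0, 0, 0], [0, -18, -3]].
Solving (C − 5I)v = 0 gives the eigenspace spanned by (4, -2, 12).
With v_1 = 4, v = (4, -2, 12), so v_2 = -2.

-2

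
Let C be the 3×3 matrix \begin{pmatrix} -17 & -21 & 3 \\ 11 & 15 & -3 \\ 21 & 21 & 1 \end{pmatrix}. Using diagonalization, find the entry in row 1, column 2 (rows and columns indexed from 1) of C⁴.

3885

Characteristic polynomial: s^3 + s^2 - 26s + 24 = (s - 4)(s - 1)(s + 6), so the eigenvalues are -6, 1, 4.
s=4: eigenvector (1, -1, 0).
s=1: eigenvector (-1, 1, 1).
s=-6: eigenvector (3, -2, -3).
P = [[1, -1, 3], [-1, 1, -2], [0, 1, -3]], D = diag(4, 1, -6), P⁻¹ = [[1, 0, 1], [3, 3, 1], [1, 1, 0]].
C⁴ = P·diag(256, 1, 1296)·P⁻¹ = [[4141, 3885, 255], [-2845, -2589, -255], [-3885, -3885, 1]].
The requested entry is 3885.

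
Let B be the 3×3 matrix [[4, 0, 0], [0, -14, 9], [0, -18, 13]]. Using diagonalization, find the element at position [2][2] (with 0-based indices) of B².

Characteristic polynomial: s^3 - 3s^2 - 24s + 80 = (s - 4)^2(s + 5), so the eigenvalues are -5, 4, 4.
s=4: eigenvector (1, 0, 0).
s=4: eigenvector (-1, -1, -2).
s=-5: eigenvector (0, 1, 1).
P = [[1, -1, 0], [0, -1, 1], [0, -2, 1]], D = diag(4, 4, -5), P⁻¹ = [[1, 1, -1], [0, 1, -1], [0, 2, -1]].
B² = P·diag(16, 16, 25)·P⁻¹ = [[16, 0, 0], [0, 34, -9], [0, 18, 7]].
The requested entry is 7.

7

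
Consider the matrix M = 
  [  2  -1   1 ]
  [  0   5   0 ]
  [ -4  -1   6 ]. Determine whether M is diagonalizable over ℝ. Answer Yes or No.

No

Characteristic polynomial: p(λ) = λ^3 - 13λ^2 + 56λ - 80 = (λ - 5)(λ - 4)^2.
λ = 4 has algebraic multiplicity 2; rank(M − 4I) = 2, so geometric multiplicity = 1.
Geometric multiplicity < algebraic multiplicity, so M is not diagonalizable.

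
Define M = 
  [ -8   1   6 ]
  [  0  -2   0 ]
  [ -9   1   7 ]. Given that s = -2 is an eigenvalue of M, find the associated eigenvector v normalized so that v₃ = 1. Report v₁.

M + 2I = [[-6, 1, 6], [0, 0, 0], [-9, 1, 9]].
Solving (M + 2I)v = 0 gives the eigenspace spanned by (1, 0, 1).
With v₃ = 1, v = (1, 0, 1), so v₁ = 1.

1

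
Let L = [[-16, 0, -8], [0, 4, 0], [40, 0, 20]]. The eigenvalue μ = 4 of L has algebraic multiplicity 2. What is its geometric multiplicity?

2

L − 4I = [[-20, 0, -8], [0, 0, 0], [40, 0, 16]].
This matrix has rank 1, so its null space has dimension 3 − 1 = 2.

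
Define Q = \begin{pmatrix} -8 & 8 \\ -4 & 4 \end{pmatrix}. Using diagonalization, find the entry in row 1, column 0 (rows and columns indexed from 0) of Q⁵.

Characteristic polynomial: t^2 + 4t = t(t + 4), so the eigenvalues are -4, 0.
t=-4: eigenvector (2, 1).
t=0: eigenvector (1, 1).
P = [[2, 1], [1, 1]], D = diag(-4, 0), P⁻¹ = [[1, -1], [-1, 2]].
Q⁵ = P·diag(-1024, 0)·P⁻¹ = [[-2048, 2048], [-1024, 1024]].
The requested entry is -1024.

-1024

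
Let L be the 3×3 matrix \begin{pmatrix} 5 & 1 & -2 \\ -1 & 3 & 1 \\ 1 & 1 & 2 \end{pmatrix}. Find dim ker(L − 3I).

L − 3I = [[2, 1, -2], [-1, 0, 1], [1, 1, -1]].
This matrix has rank 2, so its null space has dimension 3 − 2 = 1.

1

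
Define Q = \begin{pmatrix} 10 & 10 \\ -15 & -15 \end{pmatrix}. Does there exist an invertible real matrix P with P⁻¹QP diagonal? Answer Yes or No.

Yes

Characteristic polynomial: p(λ) = λ^2 + 5λ = λ(λ + 5).
All 2 eigenvalues are distinct, so Q is diagonalizable.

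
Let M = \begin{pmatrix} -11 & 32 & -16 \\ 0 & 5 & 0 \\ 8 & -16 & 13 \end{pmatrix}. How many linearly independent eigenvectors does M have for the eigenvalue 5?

2

M − 5I = [[-16, 32, -16], [0, 0, 0], [8, -16, 8]].
This matrix has rank 1, so its null space has dimension 3 − 1 = 2.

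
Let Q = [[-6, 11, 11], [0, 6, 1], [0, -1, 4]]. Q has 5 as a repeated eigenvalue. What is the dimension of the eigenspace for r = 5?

Q − 5I = [[-11, 11, 11], [0, 1, 1], [0, -1, -1]].
This matrix has rank 2, so its null space has dimension 3 − 2 = 1.

1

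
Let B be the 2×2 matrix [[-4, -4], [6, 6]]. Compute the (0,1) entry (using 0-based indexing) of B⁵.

Characteristic polynomial: t^2 - 2t = t(t - 2), so the eigenvalues are 0, 2.
t=0: eigenvector (1, -1).
t=2: eigenvector (-2, 3).
P = [[1, -2], [-1, 3]], D = diag(0, 2), P⁻¹ = [[3, 2], [1, 1]].
B⁵ = P·diag(0, 32)·P⁻¹ = [[-64, -64], [96, 96]].
The requested entry is -64.

-64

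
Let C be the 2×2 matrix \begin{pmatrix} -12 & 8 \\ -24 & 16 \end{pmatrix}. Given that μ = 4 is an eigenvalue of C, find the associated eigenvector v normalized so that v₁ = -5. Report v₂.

-10

C − 4I = [[-16, 8], [-24, 12]].
Solving (C − 4I)v = 0 gives the eigenspace spanned by (-5, -10).
With v₁ = -5, v = (-5, -10), so v₂ = -10.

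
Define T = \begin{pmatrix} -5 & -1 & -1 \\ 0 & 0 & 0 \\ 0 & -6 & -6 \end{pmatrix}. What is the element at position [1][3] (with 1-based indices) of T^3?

-91

Characteristic polynomial: μ^3 + 11μ^2 + 30μ = μ(μ + 5)(μ + 6), so the eigenvalues are -6, -5, 0.
μ=-5: eigenvector (1, 0, 0).
μ=0: eigenvector (0, -1, 1).
μ=-6: eigenvector (1, 0, 1).
P = [[1, 0, 1], [0, -1, 0], [0, 1, 1]], D = diag(-5, 0, -6), P⁻¹ = [[1, -1, -1], [0, -1, 0], [0, 1, 1]].
T³ = P·diag(-125, 0, -216)·P⁻¹ = [[-125, -91, -91], [0, 0, 0], [0, -216, -216]].
The requested entry is -91.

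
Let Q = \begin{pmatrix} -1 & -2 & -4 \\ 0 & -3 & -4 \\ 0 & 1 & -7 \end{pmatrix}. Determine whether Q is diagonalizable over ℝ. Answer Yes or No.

No

Characteristic polynomial: p(r) = r^3 + 11r^2 + 35r + 25 = (r + 1)(r + 5)^2.
r = -5 has algebraic multiplicity 2; rank(Q + 5I) = 2, so geometric multiplicity = 1.
Geometric multiplicity < algebraic multiplicity, so Q is not diagonalizable.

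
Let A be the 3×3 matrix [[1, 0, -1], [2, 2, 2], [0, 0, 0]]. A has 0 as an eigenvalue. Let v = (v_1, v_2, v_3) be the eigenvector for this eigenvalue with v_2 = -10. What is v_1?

5

A = [[1, 0, -1], [2, 2, 2], [0, 0, 0]].
Solving (A)v = 0 gives the eigenspace spanned by (5, -10, 5).
With v_2 = -10, v = (5, -10, 5), so v_1 = 5.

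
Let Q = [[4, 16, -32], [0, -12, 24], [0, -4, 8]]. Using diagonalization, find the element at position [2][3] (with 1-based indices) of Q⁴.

-1536

Characteristic polynomial: μ^3 - 16μ = μ(μ - 4)(μ + 4), so the eigenvalues are -4, 0, 4.
μ=4: eigenvector (1, 0, 0).
μ=-4: eigenvector (-2, 3, 1).
μ=0: eigenvector (0, 2, 1).
P = [[1, -2, 0], [0, 3, 2], [0, 1, 1]], D = diag(4, -4, 0), P⁻¹ = [[1, 2, -4], [0, 1, -2], [0, -1, 3]].
Q⁴ = P·diag(256, 256, 0)·P⁻¹ = [[256, 0, 0], [0, 768, -1536], [0, 256, -512]].
The requested entry is -1536.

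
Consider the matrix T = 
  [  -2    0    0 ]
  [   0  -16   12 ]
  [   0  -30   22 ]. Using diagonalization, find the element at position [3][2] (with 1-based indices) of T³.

-840

Characteristic polynomial: λ^3 - 4λ^2 - 4λ + 16 = (λ - 4)(λ - 2)(λ + 2), so the eigenvalues are -2, 2, 4.
λ=-2: eigenvector (1, 0, 0).
λ=4: eigenvector (0, -3, -5).
λ=2: eigenvector (0, 2, 3).
P = [[1, 0, 0], [0, -3, 2], [0, -5, 3]], D = diag(-2, 4, 2), P⁻¹ = [[1, 0, 0], [0, 3, -2], [0, 5, -3]].
T³ = P·diag(-8, 64, 8)·P⁻¹ = [[-8, 0, 0], [0, -496, 336], [0, -840, 568]].
The requested entry is -840.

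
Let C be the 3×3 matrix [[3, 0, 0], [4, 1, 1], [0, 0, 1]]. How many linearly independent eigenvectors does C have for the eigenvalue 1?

1

C − 1I = [[2, 0, 0], [4, 0, 1], [0, 0, 0]].
This matrix has rank 2, so its null space has dimension 3 − 2 = 1.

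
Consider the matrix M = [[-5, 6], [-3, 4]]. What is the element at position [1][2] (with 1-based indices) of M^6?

Characteristic polynomial: s^2 + s - 2 = (s - 1)(s + 2), so the eigenvalues are -2, 1.
s=1: eigenvector (-1, -1).
s=-2: eigenvector (2, 1).
P = [[-1, 2], [-1, 1]], D = diag(1, -2), P⁻¹ = [[1, -2], [1, -1]].
M⁶ = P·diag(1, 64)·P⁻¹ = [[127, -126], [63, -62]].
The requested entry is -126.

-126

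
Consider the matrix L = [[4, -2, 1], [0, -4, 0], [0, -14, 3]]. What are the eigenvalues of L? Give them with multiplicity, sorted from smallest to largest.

Characteristic polynomial: p(μ) = μ^3 - 3μ^2 - 16μ + 48 = (μ - 4)(μ - 3)(μ + 4).
Roots (with multiplicity): -4, 3, 4.

-4, 3, 4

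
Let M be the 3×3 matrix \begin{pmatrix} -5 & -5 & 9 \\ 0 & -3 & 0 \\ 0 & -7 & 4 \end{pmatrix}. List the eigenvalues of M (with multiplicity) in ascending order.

-5, -3, 4

Characteristic polynomial: p(s) = s^3 + 4s^2 - 17s - 60 = (s - 4)(s + 3)(s + 5).
Roots (with multiplicity): -5, -3, 4.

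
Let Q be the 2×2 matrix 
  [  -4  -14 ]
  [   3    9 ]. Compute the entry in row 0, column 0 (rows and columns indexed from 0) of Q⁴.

-374

Characteristic polynomial: λ^2 - 5λ + 6 = (λ - 3)(λ - 2), so the eigenvalues are 2, 3.
λ=3: eigenvector (-2, 1).
λ=2: eigenvector (7, -3).
P = [[-2, 7], [1, -3]], D = diag(3, 2), P⁻¹ = [[3, 7], [1, 2]].
Q⁴ = P·diag(81, 16)·P⁻¹ = [[-374, -910], [195, 471]].
The requested entry is -374.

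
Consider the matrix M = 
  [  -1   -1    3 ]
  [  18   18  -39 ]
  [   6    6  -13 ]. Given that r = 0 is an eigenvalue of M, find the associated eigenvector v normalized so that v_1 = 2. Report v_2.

-2

M = [[-1, -1, 3], [18, 18, -39], [6, 6, -13]].
Solving (M)v = 0 gives the eigenspace spanned by (2, -2, 0).
With v_1 = 2, v = (2, -2, 0), so v_2 = -2.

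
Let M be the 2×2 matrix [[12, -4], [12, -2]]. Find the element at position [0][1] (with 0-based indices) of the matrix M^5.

-13504

Characteristic polynomial: λ^2 - 10λ + 24 = (λ - 6)(λ - 4), so the eigenvalues are 4, 6.
λ=6: eigenvector (-2, -3).
λ=4: eigenvector (-1, -2).
P = [[-2, -1], [-3, -2]], D = diag(6, 4), P⁻¹ = [[-2, 1], [3, -2]].
M⁵ = P·diag(7776, 1024)·P⁻¹ = [[28032, -13504], [40512, -19232]].
The requested entry is -13504.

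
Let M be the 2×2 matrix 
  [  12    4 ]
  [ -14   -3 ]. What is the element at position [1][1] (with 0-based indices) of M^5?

Characteristic polynomial: s^2 - 9s + 20 = (s - 5)(s - 4), so the eigenvalues are 4, 5.
s=4: eigenvector (1, -2).
s=5: eigenvector (4, -7).
P = [[1, 4], [-2, -7]], D = diag(4, 5), P⁻¹ = [[-7, -4], [2, 1]].
M⁵ = P·diag(1024, 3125)·P⁻¹ = [[17832, 8404], [-29414, -13683]].
The requested entry is -13683.

-13683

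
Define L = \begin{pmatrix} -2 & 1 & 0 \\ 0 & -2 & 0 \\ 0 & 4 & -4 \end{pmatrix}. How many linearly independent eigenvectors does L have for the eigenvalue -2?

1

L + 2I = [[0, 1, 0], [0, 0, 0], [0, 4, -2]].
This matrix has rank 2, so its null space has dimension 3 − 2 = 1.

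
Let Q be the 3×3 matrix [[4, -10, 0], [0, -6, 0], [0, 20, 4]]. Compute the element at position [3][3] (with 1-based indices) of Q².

Characteristic polynomial: λ^3 - 2λ^2 - 32λ + 96 = (λ - 4)^2(λ + 6), so the eigenvalues are -6, 4, 4.
λ=4: eigenvector (1, 0, 0).
λ=-6: eigenvector (1, 1, -2).
λ=4: eigenvector (-1, 0, 1).
P = [[1, 1, -1], [0, 1, 0], [0, -2, 1]], D = diag(4, -6, 4), P⁻¹ = [[1, 1, 1], [0, 1, 0], [0, 2, 1]].
Q² = P·diag(16, 36, 16)·P⁻¹ = [[16, 20, 0], [0, 36, 0], [0, -40, 16]].
The requested entry is 16.

16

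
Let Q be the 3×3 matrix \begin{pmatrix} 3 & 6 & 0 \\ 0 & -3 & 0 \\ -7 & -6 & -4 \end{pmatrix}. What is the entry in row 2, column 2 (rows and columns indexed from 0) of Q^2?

16

Characteristic polynomial: t^3 + 4t^2 - 9t - 36 = (t - 3)(t + 3)(t + 4), so the eigenvalues are -4, -3, 3.
t=-3: eigenvector (-1, 1, 1).
t=3: eigenvector (1, 0, -1).
t=-4: eigenvector (0, 0, 1).
P = [[-1, 1, 0], [1, 0, 0], [1, -1, 1]], D = diag(-3, 3, -4), P⁻¹ = [[0, 1, 0], [1, 1, 0], [1, 0, 1]].
Q² = P·diag(9, 9, 16)·P⁻¹ = [[9, 0, 0], [0, 9, 0], [7, 0, 16]].
The requested entry is 16.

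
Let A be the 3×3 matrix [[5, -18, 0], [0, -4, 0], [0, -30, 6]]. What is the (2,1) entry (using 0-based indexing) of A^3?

Characteristic polynomial: λ^3 - 7λ^2 - 14λ + 120 = (λ - 6)(λ - 5)(λ + 4), so the eigenvalues are -4, 5, 6.
λ=5: eigenvector (1, 0, 0).
λ=6: eigenvector (0, 0, 1).
λ=-4: eigenvector (2, 1, 3).
P = [[1, 0, 2], [0, 0, 1], [0, 1, 3]], D = diag(5, 6, -4), P⁻¹ = [[1, -2, 0], [0, -3, 1], [0, 1, 0]].
A³ = P·diag(125, 216, -64)·P⁻¹ = [[125, -378, 0], [0, -64, 0], [0, -840, 216]].
The requested entry is -840.

-840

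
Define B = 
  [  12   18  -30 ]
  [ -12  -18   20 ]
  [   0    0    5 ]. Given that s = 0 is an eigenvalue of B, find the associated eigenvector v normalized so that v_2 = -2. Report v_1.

3

B = [[12, 18, -30], [-12, -18, 20], [0, 0, 5]].
Solving (B)v = 0 gives the eigenspace spanned by (3, -2, 0).
With v_2 = -2, v = (3, -2, 0), so v_1 = 3.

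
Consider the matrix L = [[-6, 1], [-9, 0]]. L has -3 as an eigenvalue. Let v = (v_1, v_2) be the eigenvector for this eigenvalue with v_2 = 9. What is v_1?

3

L + 3I = [[-3, 1], [-9, 3]].
Solving (L + 3I)v = 0 gives the eigenspace spanned by (3, 9).
With v_2 = 9, v = (3, 9), so v_1 = 3.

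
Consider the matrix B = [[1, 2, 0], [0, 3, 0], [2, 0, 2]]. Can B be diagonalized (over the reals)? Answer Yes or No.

Characteristic polynomial: p(s) = s^3 - 6s^2 + 11s - 6 = (s - 3)(s - 2)(s - 1).
All 3 eigenvalues are distinct, so B is diagonalizable.

Yes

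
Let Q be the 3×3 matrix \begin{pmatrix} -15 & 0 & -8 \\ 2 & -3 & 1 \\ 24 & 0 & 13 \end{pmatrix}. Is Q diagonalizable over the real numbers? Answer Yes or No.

Characteristic polynomial: p(μ) = μ^3 + 5μ^2 + 3μ - 9 = (μ - 1)(μ + 3)^2.
μ = -3 has algebraic multiplicity 2; rank(Q + 3I) = 2, so geometric multiplicity = 1.
Geometric multiplicity < algebraic multiplicity, so Q is not diagonalizable.

No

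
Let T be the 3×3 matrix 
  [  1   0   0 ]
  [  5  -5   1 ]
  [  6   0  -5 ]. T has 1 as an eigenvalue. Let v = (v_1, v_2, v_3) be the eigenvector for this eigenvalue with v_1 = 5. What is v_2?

T − 1I = [[0, 0, 0], [5, -6, 1], [6, 0, -6]].
Solving (T − 1I)v = 0 gives the eigenspace spanned by (5, 5, 5).
With v_1 = 5, v = (5, 5, 5), so v_2 = 5.

5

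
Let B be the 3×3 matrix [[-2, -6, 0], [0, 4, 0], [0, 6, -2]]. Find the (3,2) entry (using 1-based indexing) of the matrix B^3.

72

Characteristic polynomial: λ^3 - 12λ - 16 = (λ - 4)(λ + 2)^2, so the eigenvalues are -2, -2, 4.
λ=-2: eigenvector (1, 0, 0).
λ=4: eigenvector (-1, 1, 1).
λ=-2: eigenvector (-1, 0, 1).
P = [[1, -1, -1], [0, 1, 0], [0, 1, 1]], D = diag(-2, 4, -2), P⁻¹ = [[1, 0, 1], [0, 1, 0], [0, -1, 1]].
B³ = P·diag(-8, 64, -8)·P⁻¹ = [[-8, -72, 0], [0, 64, 0], [0, 72, -8]].
The requested entry is 72.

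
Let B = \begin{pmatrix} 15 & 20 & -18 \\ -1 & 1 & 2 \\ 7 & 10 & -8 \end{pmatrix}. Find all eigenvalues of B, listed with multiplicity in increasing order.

1, 1, 6

Characteristic polynomial: p(r) = r^3 - 8r^2 + 13r - 6 = (r - 6)(r - 1)^2.
Roots (with multiplicity): 1, 1, 6.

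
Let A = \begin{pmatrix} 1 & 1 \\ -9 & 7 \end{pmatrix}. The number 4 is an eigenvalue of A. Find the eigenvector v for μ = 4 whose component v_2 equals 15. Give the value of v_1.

5

A − 4I = [[-3, 1], [-9, 3]].
Solving (A − 4I)v = 0 gives the eigenspace spanned by (5, 15).
With v_2 = 15, v = (5, 15), so v_1 = 5.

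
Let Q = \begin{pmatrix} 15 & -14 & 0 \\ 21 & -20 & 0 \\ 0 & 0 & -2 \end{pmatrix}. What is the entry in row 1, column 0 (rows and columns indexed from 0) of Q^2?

Characteristic polynomial: r^3 + 7r^2 + 4r - 12 = (r - 1)(r + 2)(r + 6), so the eigenvalues are -6, -2, 1.
r=1: eigenvector (1, 1, 0).
r=-6: eigenvector (2, 3, 0).
r=-2: eigenvector (0, 0, 1).
P = [[1, 2, 0], [1, 3, 0], [0, 0, 1]], D = diag(1, -6, -2), P⁻¹ = [[3, -2, 0], [-1, 1, 0], [0, 0, 1]].
Q² = P·diag(1, 36, 4)·P⁻¹ = [[-69, 70, 0], [-105, 106, 0], [0, 0, 4]].
The requested entry is -105.

-105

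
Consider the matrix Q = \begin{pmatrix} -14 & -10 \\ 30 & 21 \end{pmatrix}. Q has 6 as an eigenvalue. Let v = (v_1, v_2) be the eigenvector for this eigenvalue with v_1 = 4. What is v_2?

-8

Q − 6I = [[-20, -10], [30, 15]].
Solving (Q − 6I)v = 0 gives the eigenspace spanned by (4, -8).
With v_1 = 4, v = (4, -8), so v_2 = -8.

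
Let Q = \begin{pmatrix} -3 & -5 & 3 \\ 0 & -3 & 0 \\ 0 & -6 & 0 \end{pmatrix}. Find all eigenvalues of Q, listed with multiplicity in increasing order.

-3, -3, 0

Characteristic polynomial: p(μ) = μ^3 + 6μ^2 + 9μ = μ(μ + 3)^2.
Roots (with multiplicity): -3, -3, 0.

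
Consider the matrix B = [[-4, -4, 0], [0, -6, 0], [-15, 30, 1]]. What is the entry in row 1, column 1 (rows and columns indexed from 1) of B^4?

256

Characteristic polynomial: t^3 + 9t^2 + 14t - 24 = (t - 1)(t + 4)(t + 6), so the eigenvalues are -6, -4, 1.
t=-4: eigenvector (1, 0, 3).
t=-6: eigenvector (2, 1, 0).
t=1: eigenvector (0, 0, 1).
P = [[1, 2, 0], [0, 1, 0], [3, 0, 1]], D = diag(-4, -6, 1), P⁻¹ = [[1, -2, 0], [0, 1, 0], [-3, 6, 1]].
B⁴ = P·diag(256, 1296, 1)·P⁻¹ = [[256, 2080, 0], [0, 1296, 0], [765, -1530, 1]].
The requested entry is 256.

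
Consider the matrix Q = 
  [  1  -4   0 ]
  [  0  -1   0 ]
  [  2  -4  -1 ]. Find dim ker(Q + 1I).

Q + 1I = [[2, -4, 0], [0, 0, 0], [2, -4, 0]].
This matrix has rank 1, so its null space has dimension 3 − 1 = 2.

2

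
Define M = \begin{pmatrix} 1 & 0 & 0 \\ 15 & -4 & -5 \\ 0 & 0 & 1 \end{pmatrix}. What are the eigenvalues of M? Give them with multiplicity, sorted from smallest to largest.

Characteristic polynomial: p(λ) = λ^3 + 2λ^2 - 7λ + 4 = (λ - 1)^2(λ + 4).
Roots (with multiplicity): -4, 1, 1.

-4, 1, 1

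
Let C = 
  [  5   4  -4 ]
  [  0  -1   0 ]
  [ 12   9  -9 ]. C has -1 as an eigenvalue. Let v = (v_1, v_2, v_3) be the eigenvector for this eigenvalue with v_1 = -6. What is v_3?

C + 1I = [[6, 4, -4], [0, 0, 0], [12, 9, -8]].
Solving (C + 1I)v = 0 gives the eigenspace spanned by (-6, 0, -9).
With v_1 = -6, v = (-6, 0, -9), so v_3 = -9.

-9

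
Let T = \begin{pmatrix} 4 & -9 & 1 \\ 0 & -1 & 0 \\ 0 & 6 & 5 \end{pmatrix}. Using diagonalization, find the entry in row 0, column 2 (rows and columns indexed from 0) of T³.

61

Characteristic polynomial: s^3 - 8s^2 + 11s + 20 = (s - 5)(s - 4)(s + 1), so the eigenvalues are -1, 4, 5.
s=5: eigenvector (1, 0, 1).
s=-1: eigenvector (2, 1, -1).
s=4: eigenvector (1, 0, 0).
P = [[1, 2, 1], [0, 1, 0], [1, -1, 0]], D = diag(5, -1, 4), P⁻¹ = [[0, 1, 1], [0, 1, 0], [1, -3, -1]].
T³ = P·diag(125, -1, 64)·P⁻¹ = [[64, -69, 61], [0, -1, 0], [0, 126, 125]].
The requested entry is 61.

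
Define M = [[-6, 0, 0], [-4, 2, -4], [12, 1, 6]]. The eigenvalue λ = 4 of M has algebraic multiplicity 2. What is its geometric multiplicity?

1

M − 4I = [[-10, 0, 0], [-4, -2, -4], [12, 1, 2]].
This matrix has rank 2, so its null space has dimension 3 − 2 = 1.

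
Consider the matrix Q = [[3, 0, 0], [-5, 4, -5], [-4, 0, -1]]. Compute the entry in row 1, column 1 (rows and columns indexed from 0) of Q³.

Characteristic polynomial: s^3 - 6s^2 + 5s + 12 = (s - 4)(s - 3)(s + 1), so the eigenvalues are -1, 3, 4.
s=3: eigenvector (1, 0, -1).
s=4: eigenvector (0, 1, 0).
s=-1: eigenvector (0, 1, 1).
P = [[1, 0, 0], [0, 1, 1], [-1, 0, 1]], D = diag(3, 4, -1), P⁻¹ = [[1, 0, 0], [-1, 1, -1], [1, 0, 1]].
Q³ = P·diag(27, 64, -1)·P⁻¹ = [[27, 0, 0], [-65, 64, -65], [-28, 0, -1]].
The requested entry is 64.

64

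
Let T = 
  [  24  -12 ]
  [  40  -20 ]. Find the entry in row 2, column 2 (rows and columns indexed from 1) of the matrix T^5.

-5120

Characteristic polynomial: λ^2 - 4λ = λ(λ - 4), so the eigenvalues are 0, 4.
λ=0: eigenvector (1, 2).
λ=4: eigenvector (-3, -5).
P = [[1, -3], [2, -5]], D = diag(0, 4), P⁻¹ = [[-5, 3], [-2, 1]].
T⁵ = P·diag(0, 1024)·P⁻¹ = [[6144, -3072], [10240, -5120]].
The requested entry is -5120.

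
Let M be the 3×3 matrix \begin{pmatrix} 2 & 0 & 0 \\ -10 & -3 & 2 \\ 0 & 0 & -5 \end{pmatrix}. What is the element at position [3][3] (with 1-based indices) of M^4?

625

Characteristic polynomial: s^3 + 6s^2 - s - 30 = (s - 2)(s + 3)(s + 5), so the eigenvalues are -5, -3, 2.
s=2: eigenvector (1, -2, 0).
s=-3: eigenvector (0, 1, 0).
s=-5: eigenvector (0, -1, 1).
P = [[1, 0, 0], [-2, 1, -1], [0, 0, 1]], D = diag(2, -3, -5), P⁻¹ = [[1, 0, 0], [2, 1, 1], [0, 0, 1]].
M⁴ = P·diag(16, 81, 625)·P⁻¹ = [[16, 0, 0], [130, 81, -544], [0, 0, 625]].
The requested entry is 625.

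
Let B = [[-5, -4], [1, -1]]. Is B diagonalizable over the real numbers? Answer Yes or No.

No

Characteristic polynomial: p(s) = s^2 + 6s + 9 = (s + 3)^2.
s = -3 has algebraic multiplicity 2; rank(B + 3I) = 1, so geometric multiplicity = 1.
Geometric multiplicity < algebraic multiplicity, so B is not diagonalizable.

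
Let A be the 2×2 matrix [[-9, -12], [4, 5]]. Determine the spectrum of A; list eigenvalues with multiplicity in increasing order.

Characteristic polynomial: p(t) = t^2 + 4t + 3 = (t + 1)(t + 3).
Roots (with multiplicity): -3, -1.

-3, -1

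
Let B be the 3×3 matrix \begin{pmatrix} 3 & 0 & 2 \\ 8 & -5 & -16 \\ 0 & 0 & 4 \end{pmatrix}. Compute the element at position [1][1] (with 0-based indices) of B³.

Characteristic polynomial: r^3 - 2r^2 - 23r + 60 = (r - 4)(r - 3)(r + 5), so the eigenvalues are -5, 3, 4.
r=3: eigenvector (1, 1, 0).
r=-5: eigenvector (0, -1, 0).
r=4: eigenvector (2, 0, 1).
P = [[1, 0, 2], [1, -1, 0], [0, 0, 1]], D = diag(3, -5, 4), P⁻¹ = [[1, 0, -2], [1, -1, -2], [0, 0, 1]].
B³ = P·diag(27, -125, 64)·P⁻¹ = [[27, 0, 74], [152, -125, -304], [0, 0, 64]].
The requested entry is -125.

-125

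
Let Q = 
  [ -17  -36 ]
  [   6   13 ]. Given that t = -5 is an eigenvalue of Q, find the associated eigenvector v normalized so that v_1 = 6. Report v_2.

-2

Q + 5I = [[-12, -36], [6, 18]].
Solving (Q + 5I)v = 0 gives the eigenspace spanned by (6, -2).
With v_1 = 6, v = (6, -2), so v_2 = -2.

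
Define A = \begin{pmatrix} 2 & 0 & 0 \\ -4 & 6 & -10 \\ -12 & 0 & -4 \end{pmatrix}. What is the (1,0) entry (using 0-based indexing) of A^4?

3040

Characteristic polynomial: s^3 - 4s^2 - 20s + 48 = (s - 6)(s - 2)(s + 4), so the eigenvalues are -4, 2, 6.
s=2: eigenvector (1, -4, -2).
s=6: eigenvector (0, 1, 0).
s=-4: eigenvector (0, 1, 1).
P = [[1, 0, 0], [-4, 1, 1], [-2, 0, 1]], D = diag(2, 6, -4), P⁻¹ = [[1, 0, 0], [2, 1, -1], [2, 0, 1]].
A⁴ = P·diag(16, 1296, 256)·P⁻¹ = [[16, 0, 0], [3040, 1296, -1040], [480, 0, 256]].
The requested entry is 3040.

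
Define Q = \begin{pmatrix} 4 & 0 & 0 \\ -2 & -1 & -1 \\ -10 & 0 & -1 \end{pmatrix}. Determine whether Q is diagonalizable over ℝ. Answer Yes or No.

Characteristic polynomial: p(s) = s^3 - 2s^2 - 7s - 4 = (s - 4)(s + 1)^2.
s = -1 has algebraic multiplicity 2; rank(Q + 1I) = 2, so geometric multiplicity = 1.
Geometric multiplicity < algebraic multiplicity, so Q is not diagonalizable.

No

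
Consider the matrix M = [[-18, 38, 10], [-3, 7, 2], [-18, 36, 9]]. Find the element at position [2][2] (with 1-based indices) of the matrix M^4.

Characteristic polynomial: λ^3 + 2λ^2 - 3λ = λ(λ - 1)(λ + 3), so the eigenvalues are -3, 0, 1.
λ=0: eigenvector (-1, -1, 2).
λ=-3: eigenvector (-2, 0, -3).
λ=1: eigenvector (2, 1, 0).
P = [[-1, -2, 2], [-1, 0, 1], [2, -3, 0]], D = diag(0, -3, 1), P⁻¹ = [[-3, 6, 2], [-2, 4, 1], [-3, 7, 2]].
M⁴ = P·diag(0, 81, 1)·P⁻¹ = [[318, -634, -158], [-3, 7, 2], [486, -972, -243]].
The requested entry is 7.

7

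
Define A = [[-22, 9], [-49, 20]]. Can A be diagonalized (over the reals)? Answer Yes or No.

No

Characteristic polynomial: p(s) = s^2 + 2s + 1 = (s + 1)^2.
s = -1 has algebraic multiplicity 2; rank(A + 1I) = 1, so geometric multiplicity = 1.
Geometric multiplicity < algebraic multiplicity, so A is not diagonalizable.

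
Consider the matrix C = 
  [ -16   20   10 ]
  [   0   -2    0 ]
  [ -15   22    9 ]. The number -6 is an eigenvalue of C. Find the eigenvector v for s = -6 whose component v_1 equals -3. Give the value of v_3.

-3

C + 6I = [[-10, 20, 10], [0, 4, 0], [-15, 22, 15]].
Solving (C + 6I)v = 0 gives the eigenspace spanned by (-3, 0, -3).
With v_1 = -3, v = (-3, 0, -3), so v_3 = -3.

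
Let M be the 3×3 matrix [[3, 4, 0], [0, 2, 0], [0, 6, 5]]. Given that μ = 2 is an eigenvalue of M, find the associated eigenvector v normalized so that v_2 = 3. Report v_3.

-6

M − 2I = [[1, 4, 0], [0, 0, 0], [0, 6, 3]].
Solving (M − 2I)v = 0 gives the eigenspace spanned by (-12, 3, -6).
With v_2 = 3, v = (-12, 3, -6), so v_3 = -6.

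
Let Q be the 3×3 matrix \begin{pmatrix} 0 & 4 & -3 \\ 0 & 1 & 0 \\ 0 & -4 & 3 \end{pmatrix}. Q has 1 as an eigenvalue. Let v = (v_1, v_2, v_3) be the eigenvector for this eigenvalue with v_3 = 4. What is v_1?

-4

Q − 1I = [[-1, 4, -3], [0, 0, 0], [0, -4, 2]].
Solving (Q − 1I)v = 0 gives the eigenspace spanned by (-4, 2, 4).
With v_3 = 4, v = (-4, 2, 4), so v_1 = -4.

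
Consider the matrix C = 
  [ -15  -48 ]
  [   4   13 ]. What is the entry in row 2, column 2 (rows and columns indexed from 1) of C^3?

Characteristic polynomial: s^2 + 2s - 3 = (s - 1)(s + 3), so the eigenvalues are -3, 1.
s=-3: eigenvector (-4, 1).
s=1: eigenvector (-3, 1).
P = [[-4, -3], [1, 1]], D = diag(-3, 1), P⁻¹ = [[-1, -3], [1, 4]].
C³ = P·diag(-27, 1)·P⁻¹ = [[-111, -336], [28, 85]].
The requested entry is 85.

85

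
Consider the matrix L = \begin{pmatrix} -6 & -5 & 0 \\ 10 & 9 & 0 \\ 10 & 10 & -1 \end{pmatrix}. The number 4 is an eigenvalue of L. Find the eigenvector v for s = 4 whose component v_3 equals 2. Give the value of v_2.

L − 4I = [[-10, -5, 0], [10, 5, 0], [10, 10, -5]].
Solving (L − 4I)v = 0 gives the eigenspace spanned by (-1, 2, 2).
With v_3 = 2, v = (-1, 2, 2), so v_2 = 2.

2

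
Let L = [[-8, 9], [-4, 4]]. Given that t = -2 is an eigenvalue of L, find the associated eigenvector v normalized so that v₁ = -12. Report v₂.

L + 2I = [[-6, 9], [-4, 6]].
Solving (L + 2I)v = 0 gives the eigenspace spanned by (-12, -8).
With v₁ = -12, v = (-12, -8), so v₂ = -8.

-8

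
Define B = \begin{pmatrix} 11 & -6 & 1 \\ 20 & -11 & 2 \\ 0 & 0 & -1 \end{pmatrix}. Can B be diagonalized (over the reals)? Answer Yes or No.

No

Characteristic polynomial: p(t) = t^3 + t^2 - t - 1 = (t - 1)(t + 1)^2.
t = -1 has algebraic multiplicity 2; rank(B + 1I) = 2, so geometric multiplicity = 1.
Geometric multiplicity < algebraic multiplicity, so B is not diagonalizable.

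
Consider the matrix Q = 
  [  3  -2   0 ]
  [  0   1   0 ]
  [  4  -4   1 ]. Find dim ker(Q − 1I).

Q − 1I = [[2, -2, 0], [0, 0, 0], [4, -4, 0]].
This matrix has rank 1, so its null space has dimension 3 − 1 = 2.

2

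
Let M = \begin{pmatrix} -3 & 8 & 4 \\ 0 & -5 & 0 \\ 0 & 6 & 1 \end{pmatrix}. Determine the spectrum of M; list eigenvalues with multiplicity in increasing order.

Characteristic polynomial: p(μ) = μ^3 + 7μ^2 + 7μ - 15 = (μ - 1)(μ + 3)(μ + 5).
Roots (with multiplicity): -5, -3, 1.

-5, -3, 1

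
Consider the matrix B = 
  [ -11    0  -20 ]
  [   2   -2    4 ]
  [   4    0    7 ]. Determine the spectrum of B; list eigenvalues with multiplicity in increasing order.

-3, -2, -1

Characteristic polynomial: p(s) = s^3 + 6s^2 + 11s + 6 = (s + 1)(s + 2)(s + 3).
Roots (with multiplicity): -3, -2, -1.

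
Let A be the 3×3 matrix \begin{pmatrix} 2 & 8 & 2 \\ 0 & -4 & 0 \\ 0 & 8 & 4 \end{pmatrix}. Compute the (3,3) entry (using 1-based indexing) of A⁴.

Characteristic polynomial: t^3 - 2t^2 - 16t + 32 = (t - 4)(t - 2)(t + 4), so the eigenvalues are -4, 2, 4.
t=2: eigenvector (1, 0, 0).
t=-4: eigenvector (-1, 1, -1).
t=4: eigenvector (1, 0, 1).
P = [[1, -1, 1], [0, 1, 0], [0, -1, 1]], D = diag(2, -4, 4), P⁻¹ = [[1, 0, -1], [0, 1, 0], [0, 1, 1]].
A⁴ = P·diag(16, 256, 256)·P⁻¹ = [[16, 0, 240], [0, 256, 0], [0, 0, 256]].
The requested entry is 256.

256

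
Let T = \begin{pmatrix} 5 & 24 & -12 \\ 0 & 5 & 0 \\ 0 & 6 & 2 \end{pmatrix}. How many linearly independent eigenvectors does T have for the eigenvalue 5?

2

T − 5I = [[0, 24, -12], [0, 0, 0], [0, 6, -3]].
This matrix has rank 1, so its null space has dimension 3 − 1 = 2.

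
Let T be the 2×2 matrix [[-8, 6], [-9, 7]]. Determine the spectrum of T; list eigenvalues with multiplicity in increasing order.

Characteristic polynomial: p(s) = s^2 + s - 2 = (s - 1)(s + 2).
Roots (with multiplicity): -2, 1.

-2, 1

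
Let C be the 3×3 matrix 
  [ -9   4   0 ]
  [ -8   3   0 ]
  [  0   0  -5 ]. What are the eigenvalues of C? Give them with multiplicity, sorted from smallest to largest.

Characteristic polynomial: p(s) = s^3 + 11s^2 + 35s + 25 = (s + 1)(s + 5)^2.
Roots (with multiplicity): -5, -5, -1.

-5, -5, -1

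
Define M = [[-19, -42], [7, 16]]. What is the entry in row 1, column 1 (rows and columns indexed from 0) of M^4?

Characteristic polynomial: r^2 + 3r - 10 = (r - 2)(r + 5), so the eigenvalues are -5, 2.
r=-5: eigenvector (-3, 1).
r=2: eigenvector (-2, 1).
P = [[-3, -2], [1, 1]], D = diag(-5, 2), P⁻¹ = [[-1, -2], [1, 3]].
M⁴ = P·diag(625, 16)·P⁻¹ = [[1843, 3654], [-609, -1202]].
The requested entry is -1202.

-1202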